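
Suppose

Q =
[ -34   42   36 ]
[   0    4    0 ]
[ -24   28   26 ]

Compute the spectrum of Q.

Compute the characteristic polynomial p(s) = det(sI - Q).
Expanding the 3×3 determinant: p(s) = s^3 + 4s^2 - 52s + 80.
Try s = 2: p(2) = 0, so 2 is a root.
Factor out (s - 2): p(s) = (s - 2)·(s^2 + 6s - 40).
The quadratic factors as (s + 10)·(s - 4).
Eigenvalues: -10, 2, 4.

-10, 2, 4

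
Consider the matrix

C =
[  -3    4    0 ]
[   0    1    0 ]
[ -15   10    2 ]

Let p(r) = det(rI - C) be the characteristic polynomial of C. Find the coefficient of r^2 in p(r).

The coefficient of r^2 of det(rI - C) is −trace(C).
trace(C) = (-3) + (1) + (2) = 0, so the coefficient is 0.

0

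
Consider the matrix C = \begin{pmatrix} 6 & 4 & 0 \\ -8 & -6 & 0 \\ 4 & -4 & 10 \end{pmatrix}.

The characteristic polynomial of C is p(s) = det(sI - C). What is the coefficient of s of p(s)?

p(s) = s^3 - 10s^2 - 4s + 40.
The coefficient of s is -4.

-4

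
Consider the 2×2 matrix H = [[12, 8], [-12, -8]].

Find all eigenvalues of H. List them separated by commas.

det(H - tI) = (12 - t)(-8 - t) - (8)·(-12) = t^2 - 4t.
This factors as t·(t - 4) = 0.
Eigenvalues: 0, 4.

0, 4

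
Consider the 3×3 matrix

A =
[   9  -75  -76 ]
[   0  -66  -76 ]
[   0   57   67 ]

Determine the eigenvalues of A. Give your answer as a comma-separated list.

-9, 9, 10

The characteristic polynomial is p(λ) = det(λI - A).
Cofactor expansion gives p(λ) = λ^3 - 10λ^2 - 81λ + 810.
Since p(9) = 0, λ = 9 is a root.
Factor out (λ - 9): p(λ) = (λ - 9)·(λ^2 - λ - 90).
The quadratic factors as (λ + 9)·(λ - 10).
Eigenvalues: -9, 9, 10.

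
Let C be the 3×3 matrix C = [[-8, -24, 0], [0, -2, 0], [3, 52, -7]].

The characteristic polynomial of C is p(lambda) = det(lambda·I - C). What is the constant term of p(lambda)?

112

p(lambda) = lambda^3 + 17·lambda^2 + 86·lambda + 112.
The constant term is 112.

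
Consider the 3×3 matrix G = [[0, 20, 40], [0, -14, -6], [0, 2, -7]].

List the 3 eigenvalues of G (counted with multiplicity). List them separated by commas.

-11, -10, 0

Compute the characteristic polynomial p(λ) = det(λI - G).
Expanding the 3×3 determinant: p(λ) = λ^3 + 21λ^2 + 110λ.
Since p(0) = 0, λ = 0 is a root.
Dividing by λ leaves λ^2 + 21λ + 110.
The quadratic factors as (λ + 11)·(λ + 10).
Eigenvalues: -11, -10, 0.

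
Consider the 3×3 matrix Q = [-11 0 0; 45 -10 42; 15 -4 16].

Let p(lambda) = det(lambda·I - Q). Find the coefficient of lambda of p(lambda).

-58

p(lambda) = lambda^3 + 5·lambda^2 - 58·lambda + 88.
The coefficient of lambda is -58.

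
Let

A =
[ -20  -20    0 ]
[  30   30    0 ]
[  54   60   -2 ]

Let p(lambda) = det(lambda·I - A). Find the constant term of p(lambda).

p(lambda) = lambda^3 - 8·lambda^2 - 20·lambda.
The constant term is 0.

0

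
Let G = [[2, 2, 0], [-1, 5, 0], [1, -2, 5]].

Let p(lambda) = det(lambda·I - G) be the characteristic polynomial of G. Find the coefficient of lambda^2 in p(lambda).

The coefficient of lambda^2 of det(lambda·I - G) is −trace(G).
trace(G) = (2) + (5) + (5) = 12, so the coefficient is -12.

-12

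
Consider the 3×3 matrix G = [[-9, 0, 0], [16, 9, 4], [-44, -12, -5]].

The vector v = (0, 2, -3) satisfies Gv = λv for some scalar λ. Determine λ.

Compute Gv: G·(0, 2, -3) = (0, 6, -9).
Since Gv = λv, compare component 2: 6 = λ·2, so λ = 3.

3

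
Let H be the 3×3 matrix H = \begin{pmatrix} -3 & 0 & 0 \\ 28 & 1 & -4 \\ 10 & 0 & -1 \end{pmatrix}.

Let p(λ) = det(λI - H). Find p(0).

-3

p(0) = det(0·I − H) = det(−H) = (−1)^3·det(H).
det(H) = 3, so p(0) = -3.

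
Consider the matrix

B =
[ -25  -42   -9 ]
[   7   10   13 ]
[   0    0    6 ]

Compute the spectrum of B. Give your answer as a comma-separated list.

Set up det(rI - B) = 0.
Expanding the 3×3 determinant: p(r) = r^3 + 9r^2 - 46r - 264.
Try r = -4: p(-4) = 0, so -4 is a root.
Factor out (r + 4): p(r) = (r + 4)·(r^2 + 5r - 66).
The quadratic factors as (r + 11)·(r - 6).
Eigenvalues: -11, -4, 6.

-11, -4, 6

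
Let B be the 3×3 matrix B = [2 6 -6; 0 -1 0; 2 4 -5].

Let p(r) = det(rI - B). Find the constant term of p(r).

2

p(r) = r^3 + 4r^2 + 5r + 2.
The constant term is 2.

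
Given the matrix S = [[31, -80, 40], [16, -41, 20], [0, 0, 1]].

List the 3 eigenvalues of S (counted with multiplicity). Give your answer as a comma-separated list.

The characteristic polynomial is p(r) = det(rI - S).
Expanding the 3×3 determinant: p(r) = r^3 + 9r^2 - r - 9.
Try r = -1: p(-1) = 0, so -1 is a root.
Factor out (r + 1): p(r) = (r + 1)·(r^2 + 8r - 9).
The quadratic factors as (r + 9)·(r - 1).
Eigenvalues: -9, -1, 1.

-9, -1, 1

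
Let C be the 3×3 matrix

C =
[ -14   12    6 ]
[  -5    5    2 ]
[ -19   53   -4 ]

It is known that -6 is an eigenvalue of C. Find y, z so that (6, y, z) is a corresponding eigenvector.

2, 4

We need (C + 6I)v = 0.
C + 6I = [[-8, 12, 6], [-5, 11, 2], [-19, 53, 2]].
Row 1: (-8)·6 + (12)·y + (6)·z = 0
Row 2: (-5)·6 + (11)·y + (2)·z = 0
Row 3: (-19)·6 + (53)·y + (2)·z = 0
Solving gives y = 2, z = 4.
Check: C·(6, 2, 4) = (-36, -12, -24) = -6·(6, 2, 4).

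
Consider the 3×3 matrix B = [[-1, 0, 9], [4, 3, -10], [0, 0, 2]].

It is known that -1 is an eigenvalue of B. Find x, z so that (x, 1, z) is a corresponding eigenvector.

-1, 0

We need (B + 1I)v = 0.
B + 1I = [[0, 0, 9], [4, 4, -10], [0, 0, 3]].
Row 1: (0)·x + (0)·1 + (9)·z = 0
Row 2: (4)·x + (4)·1 + (-10)·z = 0
Row 3: (0)·x + (0)·1 + (3)·z = 0
Solving gives x = -1, z = 0.
Check: B·(-1, 1, 0) = (1, -1, 0) = -1·(-1, 1, 0).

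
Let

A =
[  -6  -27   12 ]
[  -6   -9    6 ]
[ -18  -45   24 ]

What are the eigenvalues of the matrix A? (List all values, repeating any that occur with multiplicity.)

The characteristic polynomial is p(lambda) = det(lambda·I - A).
Expanding the 3×3 determinant: p(lambda) = lambda^3 - 9·lambda^2 + 18·lambda.
Since p(0) = 0, lambda = 0 is a root.
Factor out lambda: p(lambda) = lambda·(lambda^2 - 9·lambda + 18).
The quadratic factors as (lambda - 3)·(lambda - 6).
Eigenvalues: 0, 3, 6.

0, 3, 6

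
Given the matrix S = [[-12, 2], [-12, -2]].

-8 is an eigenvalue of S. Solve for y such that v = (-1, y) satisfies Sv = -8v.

-2

We need (S + 8I)v = 0.
S + 8I = [[-4, 2], [-12, 6]].
Row 1: (-4)·-1 + (2)·y = 0
Row 2: (-12)·-1 + (6)·y = 0
Solving gives y = -2.
Check: S·(-1, -2) = (8, 16) = -8·(-1, -2).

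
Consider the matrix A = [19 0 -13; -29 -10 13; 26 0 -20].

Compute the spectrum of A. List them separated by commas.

-10, -7, 6

Set up det(μI - A) = 0.
Cofactor expansion gives p(μ) = μ^3 + 11μ^2 - 32μ - 420.
Rational-root test: μ = -10 gives p(-10) = 0.
Dividing by (μ + 10) leaves μ^2 + μ - 42.
The quadratic factors as (μ + 7)·(μ - 6).
Eigenvalues: -10, -7, 6.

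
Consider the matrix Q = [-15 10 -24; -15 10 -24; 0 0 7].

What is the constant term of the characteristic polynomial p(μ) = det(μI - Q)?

0

p(0) = det(0·I − Q) = det(−Q) = (−1)^3·det(Q).
det(Q) = 0, so p(0) = 0.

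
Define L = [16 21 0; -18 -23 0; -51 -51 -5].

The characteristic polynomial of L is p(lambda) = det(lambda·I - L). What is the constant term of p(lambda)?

50

p(lambda) = lambda^3 + 12·lambda^2 + 45·lambda + 50.
The constant term is 50.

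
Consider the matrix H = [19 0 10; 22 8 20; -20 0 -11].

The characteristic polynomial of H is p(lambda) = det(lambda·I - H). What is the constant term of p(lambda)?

72

p(lambda) = lambda^3 - 16·lambda^2 + 55·lambda + 72.
The constant term is 72.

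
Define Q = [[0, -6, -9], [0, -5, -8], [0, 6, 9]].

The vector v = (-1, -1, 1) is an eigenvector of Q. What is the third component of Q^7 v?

First find the eigenvalue: Qv = (-3, -3, 3) = 3·(-1, -1, 1), so λ = 3.
Then Q^7 v = λ^7·v = 3^7·(-1, -1, 1) = 2187·(-1, -1, 1) = (-2187, -2187, 2187).

2187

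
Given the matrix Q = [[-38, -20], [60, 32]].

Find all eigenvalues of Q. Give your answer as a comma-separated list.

-8, 2

det(Q - tI) = (-38 - t)(32 - t) - (-20)·(60) = t^2 + 6t - 16.
This factors as (t + 8)·(t - 2) = 0.
Eigenvalues: -8, 2.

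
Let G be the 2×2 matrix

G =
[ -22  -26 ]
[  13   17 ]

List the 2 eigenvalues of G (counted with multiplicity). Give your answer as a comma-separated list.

det(G - λI) = (-22 - λ)(17 - λ) - (-26)·(13) = λ^2 + 5λ - 36.
This factors as (λ + 9)·(λ - 4) = 0.
Eigenvalues: -9, 4.

-9, 4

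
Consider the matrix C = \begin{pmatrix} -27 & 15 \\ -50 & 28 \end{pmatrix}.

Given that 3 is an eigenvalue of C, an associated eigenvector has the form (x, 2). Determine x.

1

We need (C - 3I)v = 0.
C - 3I = [[-30, 15], [-50, 25]].
Row 1: (-30)·x + (15)·2 = 0
Row 2: (-50)·x + (25)·2 = 0
Solving gives x = 1.
Check: C·(1, 2) = (3, 6) = 3·(1, 2).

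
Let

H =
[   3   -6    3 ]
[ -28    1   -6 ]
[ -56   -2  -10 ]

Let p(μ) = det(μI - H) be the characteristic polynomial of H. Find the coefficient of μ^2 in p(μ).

6

The coefficient of μ^2 of det(μI - H) is −trace(H).
trace(H) = (3) + (1) + (-10) = -6, so the coefficient is 6.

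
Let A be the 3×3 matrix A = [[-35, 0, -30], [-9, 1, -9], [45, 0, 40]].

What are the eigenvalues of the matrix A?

-5, 1, 10

Set up det(sI - A) = 0.
Expanding the 3×3 determinant: p(s) = s^3 - 6s^2 - 45s + 50.
Try s = 10: p(10) = 0, so 10 is a root.
Dividing by (s - 10) leaves s^2 + 4s - 5.
The quadratic factors as (s + 5)·(s - 1).
Eigenvalues: -5, 1, 10.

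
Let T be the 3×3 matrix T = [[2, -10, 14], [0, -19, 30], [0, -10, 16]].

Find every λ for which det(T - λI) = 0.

-4, 1, 2

Set up det(sI - T) = 0.
Expanding the 3×3 determinant: p(s) = s^3 + s^2 - 10s + 8.
Rational-root test: s = 2 gives p(2) = 0.
Dividing by (s - 2) leaves s^2 + 3s - 4.
The quadratic factors as (s + 4)·(s - 1).
Eigenvalues: -4, 1, 2.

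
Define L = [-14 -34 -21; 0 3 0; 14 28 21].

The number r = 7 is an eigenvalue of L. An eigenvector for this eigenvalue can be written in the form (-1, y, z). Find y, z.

0, 1

We need (L - 7I)v = 0.
L - 7I = [[-21, -34, -21], [0, -4, 0], [14, 28, 14]].
Row 1: (-21)·-1 + (-34)·y + (-21)·z = 0
Row 2: (0)·-1 + (-4)·y + (0)·z = 0
Row 3: (14)·-1 + (28)·y + (14)·z = 0
Solving gives y = 0, z = 1.
Check: L·(-1, 0, 1) = (-7, 0, 7) = 7·(-1, 0, 1).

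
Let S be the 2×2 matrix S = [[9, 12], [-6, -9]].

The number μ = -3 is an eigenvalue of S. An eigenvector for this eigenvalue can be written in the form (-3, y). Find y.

We need (S + 3I)v = 0.
S + 3I = [[12, 12], [-6, -6]].
Row 1: (12)·-3 + (12)·y = 0
Row 2: (-6)·-3 + (-6)·y = 0
Solving gives y = 3.
Check: S·(-3, 3) = (9, -9) = -3·(-3, 3).

3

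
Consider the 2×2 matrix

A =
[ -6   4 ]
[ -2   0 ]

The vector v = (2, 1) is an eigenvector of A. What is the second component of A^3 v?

First find the eigenvalue: Av = (-8, -4) = -4·(2, 1), so λ = -4.
Then A^3 v = λ^3·v = (-4)^3·(2, 1) = -64·(2, 1) = (-128, -64).

-64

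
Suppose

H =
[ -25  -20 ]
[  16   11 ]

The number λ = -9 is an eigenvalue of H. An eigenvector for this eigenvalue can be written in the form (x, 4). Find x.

We need (H + 9I)v = 0.
H + 9I = [[-16, -20], [16, 20]].
Row 1: (-16)·x + (-20)·4 = 0
Row 2: (16)·x + (20)·4 = 0
Solving gives x = -5.
Check: H·(-5, 4) = (45, -36) = -9·(-5, 4).

-5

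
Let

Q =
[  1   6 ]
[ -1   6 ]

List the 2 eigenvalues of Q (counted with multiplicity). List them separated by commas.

3, 4

det(Q - λI) = (1 - λ)(6 - λ) - (6)·(-1) = λ^2 - 7λ + 12.
This factors as (λ - 3)·(λ - 4) = 0.
Eigenvalues: 3, 4.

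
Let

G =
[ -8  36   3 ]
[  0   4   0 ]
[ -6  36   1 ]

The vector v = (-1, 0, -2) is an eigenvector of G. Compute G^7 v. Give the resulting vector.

First find the eigenvalue: Gv = (2, 0, 4) = -2·(-1, 0, -2), so λ = -2.
Then G^7 v = λ^7·v = (-2)^7·(-1, 0, -2) = -128·(-1, 0, -2) = (128, 0, 256).

(128, 0, 256)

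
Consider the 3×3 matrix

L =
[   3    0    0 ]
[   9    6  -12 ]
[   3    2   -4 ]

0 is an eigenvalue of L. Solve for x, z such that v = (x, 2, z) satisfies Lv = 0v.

We need (L)v = 0.
L = [[3, 0, 0], [9, 6, -12], [3, 2, -4]].
Row 1: (3)·x + (0)·2 + (0)·z = 0
Row 2: (9)·x + (6)·2 + (-12)·z = 0
Row 3: (3)·x + (2)·2 + (-4)·z = 0
Solving gives x = 0, z = 1.
Check: L·(0, 2, 1) = (0, 0, 0) = 0·(0, 2, 1).

0, 1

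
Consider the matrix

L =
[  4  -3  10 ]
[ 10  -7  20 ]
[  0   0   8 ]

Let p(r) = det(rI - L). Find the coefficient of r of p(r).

-22

p(r) = r^3 - 5r^2 - 22r - 16.
The coefficient of r is -22.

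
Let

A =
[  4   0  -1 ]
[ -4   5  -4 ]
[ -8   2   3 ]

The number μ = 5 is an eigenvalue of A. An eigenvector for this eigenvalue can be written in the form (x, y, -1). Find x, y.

1, 3

We need (A - 5I)v = 0.
A - 5I = [[-1, 0, -1], [-4, 0, -4], [-8, 2, -2]].
Row 1: (-1)·x + (0)·y + (-1)·-1 = 0
Row 2: (-4)·x + (0)·y + (-4)·-1 = 0
Row 3: (-8)·x + (2)·y + (-2)·-1 = 0
Solving gives x = 1, y = 3.
Check: A·(1, 3, -1) = (5, 15, -5) = 5·(1, 3, -1).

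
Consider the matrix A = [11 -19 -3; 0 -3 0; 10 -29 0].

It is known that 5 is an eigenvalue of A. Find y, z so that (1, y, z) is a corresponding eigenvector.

0, 2

We need (A - 5I)v = 0.
A - 5I = [[6, -19, -3], [0, -8, 0], [10, -29, -5]].
Row 1: (6)·1 + (-19)·y + (-3)·z = 0
Row 2: (0)·1 + (-8)·y + (0)·z = 0
Row 3: (10)·1 + (-29)·y + (-5)·z = 0
Solving gives y = 0, z = 2.
Check: A·(1, 0, 2) = (5, 0, 10) = 5·(1, 0, 2).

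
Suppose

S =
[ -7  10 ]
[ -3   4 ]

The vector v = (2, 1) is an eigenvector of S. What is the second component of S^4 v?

First find the eigenvalue: Sv = (-4, -2) = -2·(2, 1), so λ = -2.
Then S^4 v = λ^4·v = (-2)^4·(2, 1) = 16·(2, 1) = (32, 16).

16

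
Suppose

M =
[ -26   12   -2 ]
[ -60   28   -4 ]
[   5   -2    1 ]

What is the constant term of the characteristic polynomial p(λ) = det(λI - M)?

p(0) = det(0·I − M) = det(−M) = (−1)^3·det(M).
det(M) = 0, so p(0) = 0.

0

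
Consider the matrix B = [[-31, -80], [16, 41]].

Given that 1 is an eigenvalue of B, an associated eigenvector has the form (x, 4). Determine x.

We need (B - 1I)v = 0.
B - 1I = [[-32, -80], [16, 40]].
Row 1: (-32)·x + (-80)·4 = 0
Row 2: (16)·x + (40)·4 = 0
Solving gives x = -10.
Check: B·(-10, 4) = (-10, 4) = 1·(-10, 4).

-10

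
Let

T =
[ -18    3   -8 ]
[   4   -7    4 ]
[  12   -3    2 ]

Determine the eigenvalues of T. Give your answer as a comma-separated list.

The characteristic polynomial is p(t) = det(tI - T).
Cofactor expansion gives p(t) = t^3 + 23t^2 + 172t + 420.
Since p(-10) = 0, t = -10 is a root.
Dividing by (t + 10) leaves t^2 + 13t + 42.
The quadratic factors as (t + 7)·(t + 6).
Eigenvalues: -10, -7, -6.

-10, -7, -6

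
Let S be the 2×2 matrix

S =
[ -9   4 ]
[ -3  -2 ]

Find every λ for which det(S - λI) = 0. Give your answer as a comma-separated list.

det(S - tI) = (-9 - t)(-2 - t) - (4)·(-3) = t^2 + 11t + 30.
This factors as (t + 6)·(t + 5) = 0.
Eigenvalues: -6, -5.

-6, -5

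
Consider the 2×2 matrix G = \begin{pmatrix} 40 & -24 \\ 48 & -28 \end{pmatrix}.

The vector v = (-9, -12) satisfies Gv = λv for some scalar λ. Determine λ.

8

Compute Gv: G·(-9, -12) = (-72, -96).
Since Gv = λv, compare component 1: -72 = λ·-9, so λ = 8.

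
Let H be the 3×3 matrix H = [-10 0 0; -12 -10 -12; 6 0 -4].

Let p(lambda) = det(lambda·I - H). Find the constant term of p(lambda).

400

p(lambda) = lambda^3 + 24·lambda^2 + 180·lambda + 400.
The constant term is 400.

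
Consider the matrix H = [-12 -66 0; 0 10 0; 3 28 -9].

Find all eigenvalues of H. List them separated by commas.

Compute the characteristic polynomial p(μ) = det(μI - H).
Cofactor expansion gives p(μ) = μ^3 + 11μ^2 - 102μ - 1080.
Rational-root test: μ = -9 gives p(-9) = 0.
Factor out (μ + 9): p(μ) = (μ + 9)·(μ^2 + 2μ - 120).
The quadratic factors as (μ + 12)·(μ - 10).
Eigenvalues: -12, -9, 10.

-12, -9, 10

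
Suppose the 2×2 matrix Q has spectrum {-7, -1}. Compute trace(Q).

-8

trace(Q) is the sum of the eigenvalues: (-7) + (-1) = -8.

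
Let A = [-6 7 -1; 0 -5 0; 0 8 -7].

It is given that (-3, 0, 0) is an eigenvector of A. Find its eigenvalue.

-6

Compute Av: A·(-3, 0, 0) = (18, 0, 0).
Since Av = λv, compare component 1: 18 = λ·-3, so λ = -6.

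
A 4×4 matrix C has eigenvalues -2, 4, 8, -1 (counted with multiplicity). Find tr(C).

9

trace(C) is the sum of the eigenvalues: (-2) + (4) + (8) + (-1) = 9.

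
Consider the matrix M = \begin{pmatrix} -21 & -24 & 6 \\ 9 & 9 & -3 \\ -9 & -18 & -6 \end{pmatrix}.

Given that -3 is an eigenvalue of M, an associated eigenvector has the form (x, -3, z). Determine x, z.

5, 3

We need (M + 3I)v = 0.
M + 3I = [[-18, -24, 6], [9, 12, -3], [-9, -18, -3]].
Row 1: (-18)·x + (-24)·-3 + (6)·z = 0
Row 2: (9)·x + (12)·-3 + (-3)·z = 0
Row 3: (-9)·x + (-18)·-3 + (-3)·z = 0
Solving gives x = 5, z = 3.
Check: M·(5, -3, 3) = (-15, 9, -9) = -3·(5, -3, 3).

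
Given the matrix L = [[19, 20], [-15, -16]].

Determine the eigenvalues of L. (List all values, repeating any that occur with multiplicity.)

-1, 4

det(L - λI) = (19 - λ)(-16 - λ) - (20)·(-15) = λ^2 - 3λ - 4.
This factors as (λ + 1)·(λ - 4) = 0.
Eigenvalues: -1, 4.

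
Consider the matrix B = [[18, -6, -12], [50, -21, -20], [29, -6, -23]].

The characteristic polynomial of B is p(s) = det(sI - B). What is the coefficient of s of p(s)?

p(s) = s^3 + 26s^2 + 219s + 594.
The coefficient of s is 219.

219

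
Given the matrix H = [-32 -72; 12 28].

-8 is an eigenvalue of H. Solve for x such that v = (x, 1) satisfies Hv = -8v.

We need (H + 8I)v = 0.
H + 8I = [[-24, -72], [12, 36]].
Row 1: (-24)·x + (-72)·1 = 0
Row 2: (12)·x + (36)·1 = 0
Solving gives x = -3.
Check: H·(-3, 1) = (24, -8) = -8·(-3, 1).

-3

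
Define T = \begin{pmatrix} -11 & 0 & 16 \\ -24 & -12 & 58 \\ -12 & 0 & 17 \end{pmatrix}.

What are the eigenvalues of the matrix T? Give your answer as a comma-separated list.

Compute the characteristic polynomial p(r) = det(rI - T).
Cofactor expansion gives p(r) = r^3 + 6r^2 - 67r + 60.
Try r = 1: p(1) = 0, so 1 is a root.
Dividing by (r - 1) leaves r^2 + 7r - 60.
The quadratic factors as (r + 12)·(r - 5).
Eigenvalues: -12, 1, 5.

-12, 1, 5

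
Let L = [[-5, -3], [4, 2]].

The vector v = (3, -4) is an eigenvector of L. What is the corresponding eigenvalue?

-1

Compute Lv: L·(3, -4) = (-3, 4).
Since Lv = λv, compare component 1: -3 = λ·3, so λ = -1.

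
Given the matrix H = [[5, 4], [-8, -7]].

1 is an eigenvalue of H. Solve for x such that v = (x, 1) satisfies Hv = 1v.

-1

We need (H - 1I)v = 0.
H - 1I = [[4, 4], [-8, -8]].
Row 1: (4)·x + (4)·1 = 0
Row 2: (-8)·x + (-8)·1 = 0
Solving gives x = -1.
Check: H·(-1, 1) = (-1, 1) = 1·(-1, 1).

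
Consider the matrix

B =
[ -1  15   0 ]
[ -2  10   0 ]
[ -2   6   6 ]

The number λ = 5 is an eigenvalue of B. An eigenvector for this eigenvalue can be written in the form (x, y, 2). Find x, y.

We need (B - 5I)v = 0.
B - 5I = [[-6, 15, 0], [-2, 5, 0], [-2, 6, 1]].
Row 1: (-6)·x + (15)·y + (0)·2 = 0
Row 2: (-2)·x + (5)·y + (0)·2 = 0
Row 3: (-2)·x + (6)·y + (1)·2 = 0
Solving gives x = -5, y = -2.
Check: B·(-5, -2, 2) = (-25, -10, 10) = 5·(-5, -2, 2).

-5, -2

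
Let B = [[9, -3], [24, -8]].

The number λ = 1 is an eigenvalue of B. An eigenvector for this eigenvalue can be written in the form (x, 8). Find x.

We need (B - 1I)v = 0.
B - 1I = [[8, -3], [24, -9]].
Row 1: (8)·x + (-3)·8 = 0
Row 2: (24)·x + (-9)·8 = 0
Solving gives x = 3.
Check: B·(3, 8) = (3, 8) = 1·(3, 8).

3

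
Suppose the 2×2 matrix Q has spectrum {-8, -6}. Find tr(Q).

trace(Q) is the sum of the eigenvalues: (-8) + (-6) = -14.

-14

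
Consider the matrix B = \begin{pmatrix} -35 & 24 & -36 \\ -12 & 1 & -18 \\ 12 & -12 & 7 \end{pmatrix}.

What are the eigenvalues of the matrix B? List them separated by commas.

-11, -11, -5

Set up det(sI - B) = 0.
Expanding along the first row, p(s) = s^3 + 27s^2 + 231s + 605.
Since p(-11) = 0, s = -11 is a root.
Dividing by (s + 11) leaves s^2 + 16s + 55.
The quadratic factors as (s + 11)·(s + 5).
Eigenvalues: -11, -11, -5.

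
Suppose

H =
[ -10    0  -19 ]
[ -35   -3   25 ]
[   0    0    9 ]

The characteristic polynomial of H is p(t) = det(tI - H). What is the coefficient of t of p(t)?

p(t) = t^3 + 4t^2 - 87t - 270.
The coefficient of t is -87.

-87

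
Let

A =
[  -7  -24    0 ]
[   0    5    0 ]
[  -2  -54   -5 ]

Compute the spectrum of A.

-7, -5, 5

Set up det(lambda·I - A) = 0.
Cofactor expansion gives p(lambda) = lambda^3 + 7·lambda^2 - 25·lambda - 175.
Try lambda = 5: p(5) = 0, so 5 is a root.
Dividing by (lambda - 5) leaves lambda^2 + 12·lambda + 35.
The quadratic factors as (lambda + 7)·(lambda + 5).
Eigenvalues: -7, -5, 5.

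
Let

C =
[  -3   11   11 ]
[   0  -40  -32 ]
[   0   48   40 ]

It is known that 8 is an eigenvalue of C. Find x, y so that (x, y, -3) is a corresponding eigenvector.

-1, 2

We need (C - 8I)v = 0.
C - 8I = [[-11, 11, 11], [0, -48, -32], [0, 48, 32]].
Row 1: (-11)·x + (11)·y + (11)·-3 = 0
Row 2: (0)·x + (-48)·y + (-32)·-3 = 0
Row 3: (0)·x + (48)·y + (32)·-3 = 0
Solving gives x = -1, y = 2.
Check: C·(-1, 2, -3) = (-8, 16, -24) = 8·(-1, 2, -3).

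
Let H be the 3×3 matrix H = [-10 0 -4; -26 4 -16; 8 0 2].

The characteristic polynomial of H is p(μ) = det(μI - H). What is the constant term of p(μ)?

p(μ) = μ^3 + 4μ^2 - 20μ - 48.
The constant term is -48.

-48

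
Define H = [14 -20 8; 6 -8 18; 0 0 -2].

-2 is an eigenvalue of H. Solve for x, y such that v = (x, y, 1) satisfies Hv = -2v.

We need (H + 2I)v = 0.
H + 2I = [[16, -20, 8], [6, -6, 18], [0, 0, 0]].
Row 1: (16)·x + (-20)·y + (8)·1 = 0
Row 2: (6)·x + (-6)·y + (18)·1 = 0
Row 3: (0)·x + (0)·y + (0)·1 = 0
Solving gives x = -13, y = -10.
Check: H·(-13, -10, 1) = (26, 20, -2) = -2·(-13, -10, 1).

-13, -10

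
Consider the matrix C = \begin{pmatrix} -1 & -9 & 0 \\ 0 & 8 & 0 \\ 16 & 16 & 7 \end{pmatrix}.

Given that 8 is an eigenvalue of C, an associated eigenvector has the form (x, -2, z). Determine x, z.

We need (C - 8I)v = 0.
C - 8I = [[-9, -9, 0], [0, 0, 0], [16, 16, -1]].
Row 1: (-9)·x + (-9)·-2 + (0)·z = 0
Row 2: (0)·x + (0)·-2 + (0)·z = 0
Row 3: (16)·x + (16)·-2 + (-1)·z = 0
Solving gives x = 2, z = 0.
Check: C·(2, -2, 0) = (16, -16, 0) = 8·(2, -2, 0).

2, 0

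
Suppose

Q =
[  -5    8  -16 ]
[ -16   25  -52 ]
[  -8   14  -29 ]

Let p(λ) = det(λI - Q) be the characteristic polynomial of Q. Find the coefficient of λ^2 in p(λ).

9

The coefficient of λ^2 of det(λI - Q) is −trace(Q).
trace(Q) = (-5) + (25) + (-29) = -9, so the coefficient is 9.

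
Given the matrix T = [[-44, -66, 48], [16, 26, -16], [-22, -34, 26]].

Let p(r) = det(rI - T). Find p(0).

240

p(0) = det(0·I − T) = det(−T) = (−1)^3·det(T).
det(T) = -240, so p(0) = 240.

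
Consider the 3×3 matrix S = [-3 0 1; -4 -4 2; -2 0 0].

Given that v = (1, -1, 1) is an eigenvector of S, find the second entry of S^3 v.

First find the eigenvalue: Sv = (-2, 2, -2) = -2·(1, -1, 1), so λ = -2.
Then S^3 v = λ^3·v = (-2)^3·(1, -1, 1) = -8·(1, -1, 1) = (-8, 8, -8).

8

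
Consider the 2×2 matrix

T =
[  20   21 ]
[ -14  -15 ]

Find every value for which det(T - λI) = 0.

det(T - μI) = (20 - μ)(-15 - μ) - (21)·(-14) = μ^2 - 5μ - 6.
This factors as (μ + 1)·(μ - 6) = 0.
Eigenvalues: -1, 6.

-1, 6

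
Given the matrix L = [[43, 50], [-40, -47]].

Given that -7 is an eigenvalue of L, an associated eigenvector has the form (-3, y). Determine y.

3

We need (L + 7I)v = 0.
L + 7I = [[50, 50], [-40, -40]].
Row 1: (50)·-3 + (50)·y = 0
Row 2: (-40)·-3 + (-40)·y = 0
Solving gives y = 3.
Check: L·(-3, 3) = (21, -21) = -7·(-3, 3).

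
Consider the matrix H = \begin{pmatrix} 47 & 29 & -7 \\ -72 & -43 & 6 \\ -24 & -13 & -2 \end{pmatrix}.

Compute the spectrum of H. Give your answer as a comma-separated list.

-4, -1, 7

Compute the characteristic polynomial p(λ) = det(λI - H).
Expanding along the first row, p(λ) = λ^3 - 2λ^2 - 31λ - 28.
Try λ = -4: p(-4) = 0, so -4 is a root.
Dividing by (λ + 4) leaves λ^2 - 6λ - 7.
The quadratic factors as (λ + 1)·(λ - 7).
Eigenvalues: -4, -1, 7.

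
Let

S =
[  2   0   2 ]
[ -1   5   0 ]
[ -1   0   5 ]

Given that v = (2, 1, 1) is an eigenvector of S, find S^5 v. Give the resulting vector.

First find the eigenvalue: Sv = (6, 3, 3) = 3·(2, 1, 1), so λ = 3.
Then S^5 v = λ^5·v = 3^5·(2, 1, 1) = 243·(2, 1, 1) = (486, 243, 243).

(486, 243, 243)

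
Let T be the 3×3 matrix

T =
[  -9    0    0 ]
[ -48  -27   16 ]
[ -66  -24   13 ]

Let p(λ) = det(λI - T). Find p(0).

p(0) = det(0·I − T) = det(−T) = (−1)^3·det(T).
det(T) = -297, so p(0) = 297.

297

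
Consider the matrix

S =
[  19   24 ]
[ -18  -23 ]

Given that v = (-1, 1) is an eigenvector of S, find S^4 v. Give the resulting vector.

First find the eigenvalue: Sv = (5, -5) = -5·(-1, 1), so λ = -5.
Then S^4 v = λ^4·v = (-5)^4·(-1, 1) = 625·(-1, 1) = (-625, 625).

(-625, 625)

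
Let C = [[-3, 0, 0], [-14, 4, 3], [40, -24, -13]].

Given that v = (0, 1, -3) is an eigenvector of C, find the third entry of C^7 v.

First find the eigenvalue: Cv = (0, -5, 15) = -5·(0, 1, -3), so λ = -5.
Then C^7 v = λ^7·v = (-5)^7·(0, 1, -3) = -78125·(0, 1, -3) = (0, -78125, 234375).

234375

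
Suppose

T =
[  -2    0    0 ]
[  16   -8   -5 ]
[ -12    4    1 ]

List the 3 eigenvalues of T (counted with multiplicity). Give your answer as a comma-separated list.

The characteristic polynomial is p(t) = det(tI - T).
Expanding the 3×3 determinant: p(t) = t^3 + 9t^2 + 26t + 24.
Try t = -4: p(-4) = 0, so -4 is a root.
Factor out (t + 4): p(t) = (t + 4)·(t^2 + 5t + 6).
The quadratic factors as (t + 3)·(t + 2).
Eigenvalues: -4, -3, -2.

-4, -3, -2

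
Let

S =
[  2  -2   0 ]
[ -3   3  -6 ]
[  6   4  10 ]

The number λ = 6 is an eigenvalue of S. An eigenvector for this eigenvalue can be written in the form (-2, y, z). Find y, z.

4, -1

We need (S - 6I)v = 0.
S - 6I = [[-4, -2, 0], [-3, -3, -6], [6, 4, 4]].
Row 1: (-4)·-2 + (-2)·y + (0)·z = 0
Row 2: (-3)·-2 + (-3)·y + (-6)·z = 0
Row 3: (6)·-2 + (4)·y + (4)·z = 0
Solving gives y = 4, z = -1.
Check: S·(-2, 4, -1) = (-12, 24, -6) = 6·(-2, 4, -1).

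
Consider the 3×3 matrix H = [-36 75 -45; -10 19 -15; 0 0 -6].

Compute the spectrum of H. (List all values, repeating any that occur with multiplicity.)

-11, -6, -6

Set up det(sI - H) = 0.
Expanding the 3×3 determinant: p(s) = s^3 + 23s^2 + 168s + 396.
Since p(-6) = 0, s = -6 is a root.
Factor out (s + 6): p(s) = (s + 6)·(s^2 + 17s + 66).
The quadratic factors as (s + 11)·(s + 6).
Eigenvalues: -11, -6, -6.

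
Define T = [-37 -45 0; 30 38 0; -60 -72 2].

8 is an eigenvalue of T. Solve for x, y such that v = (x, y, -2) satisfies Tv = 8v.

We need (T - 8I)v = 0.
T - 8I = [[-45, -45, 0], [30, 30, 0], [-60, -72, -6]].
Row 1: (-45)·x + (-45)·y + (0)·-2 = 0
Row 2: (30)·x + (30)·y + (0)·-2 = 0
Row 3: (-60)·x + (-72)·y + (-6)·-2 = 0
Solving gives x = -1, y = 1.
Check: T·(-1, 1, -2) = (-8, 8, -16) = 8·(-1, 1, -2).

-1, 1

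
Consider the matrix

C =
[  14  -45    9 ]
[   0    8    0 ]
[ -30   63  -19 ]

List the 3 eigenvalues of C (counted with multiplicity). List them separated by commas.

Compute the characteristic polynomial p(s) = det(sI - C).
Expanding along the first row, p(s) = s^3 - 3s^2 - 36s - 32.
Since p(-1) = 0, s = -1 is a root.
Dividing by (s + 1) leaves s^2 - 4s - 32.
The quadratic factors as (s + 4)·(s - 8).
Eigenvalues: -4, -1, 8.

-4, -1, 8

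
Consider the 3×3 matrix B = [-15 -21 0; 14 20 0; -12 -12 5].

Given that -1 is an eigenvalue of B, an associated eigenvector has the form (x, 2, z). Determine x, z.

-3, -2

We need (B + 1I)v = 0.
B + 1I = [[-14, -21, 0], [14, 21, 0], [-12, -12, 6]].
Row 1: (-14)·x + (-21)·2 + (0)·z = 0
Row 2: (14)·x + (21)·2 + (0)·z = 0
Row 3: (-12)·x + (-12)·2 + (6)·z = 0
Solving gives x = -3, z = -2.
Check: B·(-3, 2, -2) = (3, -2, 2) = -1·(-3, 2, -2).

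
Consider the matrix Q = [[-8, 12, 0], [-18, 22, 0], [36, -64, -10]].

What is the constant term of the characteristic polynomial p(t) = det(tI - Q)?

p(0) = det(0·I − Q) = det(−Q) = (−1)^3·det(Q).
det(Q) = -400, so p(0) = 400.

400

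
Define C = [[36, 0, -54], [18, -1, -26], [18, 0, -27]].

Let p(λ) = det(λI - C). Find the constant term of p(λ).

0

p(λ) = λ^3 - 8λ^2 - 9λ.
The constant term is 0.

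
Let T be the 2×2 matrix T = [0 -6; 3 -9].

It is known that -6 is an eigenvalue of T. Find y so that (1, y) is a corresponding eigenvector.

1

We need (T + 6I)v = 0.
T + 6I = [[6, -6], [3, -3]].
Row 1: (6)·1 + (-6)·y = 0
Row 2: (3)·1 + (-3)·y = 0
Solving gives y = 1.
Check: T·(1, 1) = (-6, -6) = -6·(1, 1).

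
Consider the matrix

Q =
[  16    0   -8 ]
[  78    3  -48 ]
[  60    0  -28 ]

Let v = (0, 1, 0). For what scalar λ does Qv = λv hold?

3

Compute Qv: Q·(0, 1, 0) = (0, 3, 0).
Since Qv = λv, compare component 2: 3 = λ·1, so λ = 3.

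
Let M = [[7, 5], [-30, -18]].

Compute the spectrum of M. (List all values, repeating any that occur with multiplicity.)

-8, -3

det(M - tI) = (7 - t)(-18 - t) - (5)·(-30) = t^2 + 11t + 24.
This factors as (t + 8)·(t + 3) = 0.
Eigenvalues: -8, -3.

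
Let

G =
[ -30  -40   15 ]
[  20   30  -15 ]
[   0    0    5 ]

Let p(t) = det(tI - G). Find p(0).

500

p(0) = det(0·I − G) = det(−G) = (−1)^3·det(G).
det(G) = -500, so p(0) = 500.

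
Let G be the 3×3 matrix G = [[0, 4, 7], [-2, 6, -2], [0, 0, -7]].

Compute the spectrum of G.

-7, 2, 4

Compute the characteristic polynomial p(μ) = det(μI - G).
Cofactor expansion gives p(μ) = μ^3 + μ^2 - 34μ + 56.
Since p(-7) = 0, μ = -7 is a root.
Dividing by (μ + 7) leaves μ^2 - 6μ + 8.
The quadratic factors as (μ - 2)·(μ - 4).
Eigenvalues: -7, 2, 4.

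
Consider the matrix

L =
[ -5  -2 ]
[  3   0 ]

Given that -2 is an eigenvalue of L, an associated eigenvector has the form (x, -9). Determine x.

6

We need (L + 2I)v = 0.
L + 2I = [[-3, -2], [3, 2]].
Row 1: (-3)·x + (-2)·-9 = 0
Row 2: (3)·x + (2)·-9 = 0
Solving gives x = 6.
Check: L·(6, -9) = (-12, 18) = -2·(6, -9).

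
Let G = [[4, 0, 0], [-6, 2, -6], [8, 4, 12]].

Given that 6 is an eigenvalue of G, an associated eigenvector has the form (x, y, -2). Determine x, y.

We need (G - 6I)v = 0.
G - 6I = [[-2, 0, 0], [-6, -4, -6], [8, 4, 6]].
Row 1: (-2)·x + (0)·y + (0)·-2 = 0
Row 2: (-6)·x + (-4)·y + (-6)·-2 = 0
Row 3: (8)·x + (4)·y + (6)·-2 = 0
Solving gives x = 0, y = 3.
Check: G·(0, 3, -2) = (0, 18, -12) = 6·(0, 3, -2).

0, 3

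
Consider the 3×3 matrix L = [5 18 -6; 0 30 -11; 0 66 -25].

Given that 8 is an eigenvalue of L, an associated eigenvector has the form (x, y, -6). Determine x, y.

We need (L - 8I)v = 0.
L - 8I = [[-3, 18, -6], [0, 22, -11], [0, 66, -33]].
Row 1: (-3)·x + (18)·y + (-6)·-6 = 0
Row 2: (0)·x + (22)·y + (-11)·-6 = 0
Row 3: (0)·x + (66)·y + (-33)·-6 = 0
Solving gives x = -6, y = -3.
Check: L·(-6, -3, -6) = (-48, -24, -48) = 8·(-6, -3, -6).

-6, -3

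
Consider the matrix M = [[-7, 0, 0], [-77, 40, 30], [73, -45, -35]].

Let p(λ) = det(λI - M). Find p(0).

p(0) = det(0·I − M) = det(−M) = (−1)^3·det(M).
det(M) = 350, so p(0) = -350.

-350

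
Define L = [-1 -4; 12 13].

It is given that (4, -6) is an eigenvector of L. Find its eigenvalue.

Compute Lv: L·(4, -6) = (20, -30).
Since Lv = λv, compare component 1: 20 = λ·4, so λ = 5.

5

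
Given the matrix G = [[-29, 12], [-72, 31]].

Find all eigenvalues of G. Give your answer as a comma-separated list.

det(G - tI) = (-29 - t)(31 - t) - (12)·(-72) = t^2 - 2t - 35.
This factors as (t + 5)·(t - 7) = 0.
Eigenvalues: -5, 7.

-5, 7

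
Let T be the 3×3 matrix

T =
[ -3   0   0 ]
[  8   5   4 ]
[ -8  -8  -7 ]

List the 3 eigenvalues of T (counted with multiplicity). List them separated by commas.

Set up det(lambda·I - T) = 0.
Expanding along the first row, p(lambda) = lambda^3 + 5·lambda^2 + 3·lambda - 9.
Rational-root test: lambda = 1 gives p(1) = 0.
Dividing by (lambda - 1) leaves lambda^2 + 6·lambda + 9.
The quadratic factor is (lambda + 3)^2.
Eigenvalues: -3, -3, 1.

-3, -3, 1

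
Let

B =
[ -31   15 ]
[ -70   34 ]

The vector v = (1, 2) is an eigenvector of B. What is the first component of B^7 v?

First find the eigenvalue: Bv = (-1, -2) = -1·(1, 2), so λ = -1.
Then B^7 v = λ^7·v = (-1)^7·(1, 2) = -1·(1, 2) = (-1, -2).

-1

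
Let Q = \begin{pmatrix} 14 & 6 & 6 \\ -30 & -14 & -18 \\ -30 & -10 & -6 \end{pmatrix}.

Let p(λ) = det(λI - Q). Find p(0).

p(0) = det(0·I − Q) = det(−Q) = (−1)^3·det(Q).
det(Q) = 96, so p(0) = -96.

-96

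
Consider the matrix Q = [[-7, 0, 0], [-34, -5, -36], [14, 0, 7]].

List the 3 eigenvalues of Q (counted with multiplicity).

-7, -5, 7

The characteristic polynomial is p(r) = det(rI - Q).
Cofactor expansion gives p(r) = r^3 + 5r^2 - 49r - 245.
Rational-root test: r = -7 gives p(-7) = 0.
Factor out (r + 7): p(r) = (r + 7)·(r^2 - 2r - 35).
The quadratic factors as (r + 5)·(r - 7).
Eigenvalues: -7, -5, 7.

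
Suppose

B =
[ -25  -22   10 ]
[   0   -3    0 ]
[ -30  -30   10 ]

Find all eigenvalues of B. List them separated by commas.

Compute the characteristic polynomial p(r) = det(rI - B).
Expanding the 3×3 determinant: p(r) = r^3 + 18r^2 + 95r + 150.
Try r = -3: p(-3) = 0, so -3 is a root.
Factor out (r + 3): p(r) = (r + 3)·(r^2 + 15r + 50).
The quadratic factors as (r + 10)·(r + 5).
Eigenvalues: -10, -5, -3.

-10, -5, -3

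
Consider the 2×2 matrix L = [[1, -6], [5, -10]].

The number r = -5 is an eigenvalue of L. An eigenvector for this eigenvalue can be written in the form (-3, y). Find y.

We need (L + 5I)v = 0.
L + 5I = [[6, -6], [5, -5]].
Row 1: (6)·-3 + (-6)·y = 0
Row 2: (5)·-3 + (-5)·y = 0
Solving gives y = -3.
Check: L·(-3, -3) = (15, 15) = -5·(-3, -3).

-3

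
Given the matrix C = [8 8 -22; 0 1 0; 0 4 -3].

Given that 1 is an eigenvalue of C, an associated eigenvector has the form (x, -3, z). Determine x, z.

-6, -3

We need (C - 1I)v = 0.
C - 1I = [[7, 8, -22], [0, 0, 0], [0, 4, -4]].
Row 1: (7)·x + (8)·-3 + (-22)·z = 0
Row 2: (0)·x + (0)·-3 + (0)·z = 0
Row 3: (0)·x + (4)·-3 + (-4)·z = 0
Solving gives x = -6, z = -3.
Check: C·(-6, -3, -3) = (-6, -3, -3) = 1·(-6, -3, -3).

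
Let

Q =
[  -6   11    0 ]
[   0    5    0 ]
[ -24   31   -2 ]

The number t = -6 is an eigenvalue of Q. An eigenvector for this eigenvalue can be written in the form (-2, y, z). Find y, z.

0, -12

We need (Q + 6I)v = 0.
Q + 6I = [[0, 11, 0], [0, 11, 0], [-24, 31, 4]].
Row 1: (0)·-2 + (11)·y + (0)·z = 0
Row 2: (0)·-2 + (11)·y + (0)·z = 0
Row 3: (-24)·-2 + (31)·y + (4)·z = 0
Solving gives y = 0, z = -12.
Check: Q·(-2, 0, -12) = (12, 0, 72) = -6·(-2, 0, -12).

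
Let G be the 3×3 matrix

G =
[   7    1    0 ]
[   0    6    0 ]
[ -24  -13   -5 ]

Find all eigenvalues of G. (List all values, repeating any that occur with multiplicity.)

-5, 6, 7

The characteristic polynomial is p(r) = det(rI - G).
Expanding the 3×3 determinant: p(r) = r^3 - 8r^2 - 23r + 210.
Try r = 7: p(7) = 0, so 7 is a root.
Factor out (r - 7): p(r) = (r - 7)·(r^2 - r - 30).
The quadratic factors as (r + 5)·(r - 6).
Eigenvalues: -5, 6, 7.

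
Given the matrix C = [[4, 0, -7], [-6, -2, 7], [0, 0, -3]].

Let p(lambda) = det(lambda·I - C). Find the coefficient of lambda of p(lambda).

p(lambda) = lambda^3 + lambda^2 - 14·lambda - 24.
The coefficient of lambda is -14.

-14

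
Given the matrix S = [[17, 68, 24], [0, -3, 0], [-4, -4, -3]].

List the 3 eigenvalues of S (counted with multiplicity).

-3, 5, 9

Set up det(λI - S) = 0.
Expanding the 3×3 determinant: p(λ) = λ^3 - 11λ^2 + 3λ + 135.
Since p(-3) = 0, λ = -3 is a root.
Factor out (λ + 3): p(λ) = (λ + 3)·(λ^2 - 14λ + 45).
The quadratic factors as (λ - 5)·(λ - 9).
Eigenvalues: -3, 5, 9.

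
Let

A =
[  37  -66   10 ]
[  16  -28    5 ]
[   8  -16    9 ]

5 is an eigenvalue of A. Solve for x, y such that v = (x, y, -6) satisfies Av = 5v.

We need (A - 5I)v = 0.
A - 5I = [[32, -66, 10], [16, -33, 5], [8, -16, 4]].
Row 1: (32)·x + (-66)·y + (10)·-6 = 0
Row 2: (16)·x + (-33)·y + (5)·-6 = 0
Row 3: (8)·x + (-16)·y + (4)·-6 = 0
Solving gives x = 39, y = 18.
Check: A·(39, 18, -6) = (195, 90, -30) = 5·(39, 18, -6).

39, 18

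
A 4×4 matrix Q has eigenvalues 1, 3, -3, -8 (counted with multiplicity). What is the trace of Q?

-7

trace(Q) is the sum of the eigenvalues: (1) + (3) + (-3) + (-8) = -7.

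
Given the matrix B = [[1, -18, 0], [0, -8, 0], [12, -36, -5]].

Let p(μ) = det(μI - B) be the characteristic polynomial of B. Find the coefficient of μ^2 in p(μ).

12

The coefficient of μ^2 of det(μI - B) is −trace(B).
trace(B) = (1) + (-8) + (-5) = -12, so the coefficient is 12.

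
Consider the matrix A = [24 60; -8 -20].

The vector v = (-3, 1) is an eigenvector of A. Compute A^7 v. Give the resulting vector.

First find the eigenvalue: Av = (-12, 4) = 4·(-3, 1), so λ = 4.
Then A^7 v = λ^7·v = 4^7·(-3, 1) = 16384·(-3, 1) = (-49152, 16384).

(-49152, 16384)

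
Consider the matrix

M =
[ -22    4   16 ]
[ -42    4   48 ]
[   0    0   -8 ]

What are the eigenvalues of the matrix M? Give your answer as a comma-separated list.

Compute the characteristic polynomial p(r) = det(rI - M).
Expanding the 3×3 determinant: p(r) = r^3 + 26r^2 + 224r + 640.
Rational-root test: r = -8 gives p(-8) = 0.
Dividing by (r + 8) leaves r^2 + 18r + 80.
The quadratic factors as (r + 10)·(r + 8).
Eigenvalues: -10, -8, -8.

-10, -8, -8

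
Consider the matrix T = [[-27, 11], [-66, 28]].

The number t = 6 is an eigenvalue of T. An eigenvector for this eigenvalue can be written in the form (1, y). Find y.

We need (T - 6I)v = 0.
T - 6I = [[-33, 11], [-66, 22]].
Row 1: (-33)·1 + (11)·y = 0
Row 2: (-66)·1 + (22)·y = 0
Solving gives y = 3.
Check: T·(1, 3) = (6, 18) = 6·(1, 3).

3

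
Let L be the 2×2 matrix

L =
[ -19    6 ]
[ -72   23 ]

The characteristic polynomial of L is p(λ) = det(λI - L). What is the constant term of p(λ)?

p(λ) = λ^2 - 4λ - 5.
The constant term is -5.

-5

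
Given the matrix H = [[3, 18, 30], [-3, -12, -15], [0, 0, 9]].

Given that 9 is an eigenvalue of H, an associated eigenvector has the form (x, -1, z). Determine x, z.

We need (H - 9I)v = 0.
H - 9I = [[-6, 18, 30], [-3, -21, -15], [0, 0, 0]].
Row 1: (-6)·x + (18)·-1 + (30)·z = 0
Row 2: (-3)·x + (-21)·-1 + (-15)·z = 0
Row 3: (0)·x + (0)·-1 + (0)·z = 0
Solving gives x = 2, z = 1.
Check: H·(2, -1, 1) = (18, -9, 9) = 9·(2, -1, 1).

2, 1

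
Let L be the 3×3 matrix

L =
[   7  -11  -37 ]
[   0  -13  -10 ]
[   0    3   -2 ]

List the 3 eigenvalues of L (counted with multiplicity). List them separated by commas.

The characteristic polynomial is p(r) = det(rI - L).
Expanding along the first row, p(r) = r^3 + 8r^2 - 49r - 392.
Since p(-8) = 0, r = -8 is a root.
Dividing by (r + 8) leaves r^2 - 49.
The quadratic factors as (r + 7)·(r - 7).
Eigenvalues: -8, -7, 7.

-8, -7, 7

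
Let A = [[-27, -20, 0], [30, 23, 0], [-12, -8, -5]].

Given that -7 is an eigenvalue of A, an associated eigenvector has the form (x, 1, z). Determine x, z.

We need (A + 7I)v = 0.
A + 7I = [[-20, -20, 0], [30, 30, 0], [-12, -8, 2]].
Row 1: (-20)·x + (-20)·1 + (0)·z = 0
Row 2: (30)·x + (30)·1 + (0)·z = 0
Row 3: (-12)·x + (-8)·1 + (2)·z = 0
Solving gives x = -1, z = -2.
Check: A·(-1, 1, -2) = (7, -7, 14) = -7·(-1, 1, -2).

-1, -2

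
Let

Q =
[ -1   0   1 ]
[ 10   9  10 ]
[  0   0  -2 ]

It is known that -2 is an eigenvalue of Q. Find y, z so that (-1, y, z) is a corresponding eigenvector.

We need (Q + 2I)v = 0.
Q + 2I = [[1, 0, 1], [10, 11, 10], [0, 0, 0]].
Row 1: (1)·-1 + (0)·y + (1)·z = 0
Row 2: (10)·-1 + (11)·y + (10)·z = 0
Row 3: (0)·-1 + (0)·y + (0)·z = 0
Solving gives y = 0, z = 1.
Check: Q·(-1, 0, 1) = (2, 0, -2) = -2·(-1, 0, 1).

0, 1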